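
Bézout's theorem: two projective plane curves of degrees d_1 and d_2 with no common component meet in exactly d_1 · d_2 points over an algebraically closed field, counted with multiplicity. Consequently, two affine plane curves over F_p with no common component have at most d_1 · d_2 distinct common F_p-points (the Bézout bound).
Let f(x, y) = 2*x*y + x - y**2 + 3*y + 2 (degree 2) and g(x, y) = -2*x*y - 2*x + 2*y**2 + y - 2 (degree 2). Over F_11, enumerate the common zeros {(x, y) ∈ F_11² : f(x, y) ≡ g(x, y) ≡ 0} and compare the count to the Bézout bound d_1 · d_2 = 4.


Common zeros: {(10, 4)}; count = 1; Bézout bound = 4.

deg(f) = 2, deg(g) = 2, so Bézout bound = 4.
Scan x ∈ F_11. For each x, list the y ∈ F_11 with f(x, y) ≡ 0 and those with g(x, y) ≡ 0 (mod 11); the common zeros in that column are the intersection.
  x = 0: f ≡ 0 at y ∈ ∅; g ≡ 0 at y ∈ ∅; common: ∅.
  x = 1: f ≡ 0 at y ∈ {7, 9}; g ≡ 0 at y ∈ {3}; common: ∅.
  x = 2: f ≡ 0 at y ∈ ∅; g ≡ 0 at y ∈ ∅; common: ∅.
  x = 3: f ≡ 0 at y ∈ ∅; g ≡ 0 at y ∈ {1, 7}; common: ∅.
  x = 4: f ≡ 0 at y ∈ ∅; g ≡ 0 at y ∈ ∅; common: ∅.
  x = 5: f ≡ 0 at y ∈ ∅; g ≡ 0 at y ∈ {2, 8}; common: ∅.
  x = 6: f ≡ 0 at y ∈ {1, 3}; g ≡ 0 at y ∈ ∅; common: ∅.
  x = 7: f ≡ 0 at y ∈ ∅; g ≡ 0 at y ∈ {6}; common: ∅.
  x = 8: f ≡ 0 at y ∈ {2, 6}; g ≡ 0 at y ∈ ∅; common: ∅.
  x = 9: f ≡ 0 at y ∈ {0, 10}; g ≡ 0 at y ∈ {5, 9}; common: ∅.
  x = 10: f ≡ 0 at y ∈ {4, 8}; g ≡ 0 at y ∈ {0, 4}; common: {4}.
Collecting: common zeros = {(10, 4)}, so the count is 1.
Comparison with the Bézout bound: 1 ≤ 4 = deg(f)·deg(g), as expected for curves with no common component (the affine F_11-count falls short of the bound because intersections may lie at infinity, over extension fields, or carry multiplicity).


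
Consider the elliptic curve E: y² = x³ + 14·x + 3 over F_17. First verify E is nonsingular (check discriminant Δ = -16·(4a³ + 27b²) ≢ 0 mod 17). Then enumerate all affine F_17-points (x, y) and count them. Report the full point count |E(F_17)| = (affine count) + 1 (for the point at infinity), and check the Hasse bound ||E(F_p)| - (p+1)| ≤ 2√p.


Affine points = {(1, 1), (1, 16), (3, 2), (3, 15), (4, 2), (4, 15), (7, 6), (7, 11), (8, 7), (8, 10), (9, 5), (9, 12), (10, 2), (10, 15), (11, 3), (11, 14), (13, 6), (13, 11), (14, 6), (14, 11), (15, 1), (15, 16)}; affine count = 22; |E(F_17)| = 23.

Discriminant check: Δ ∝ 4a³ + 27b² = 4·14³ + 27·3² = 4·2744 + 27·9 ≡ 16 (mod 17). Nonzero ⇒ E is nonsingular.
For each x ∈ F_17, compute rhs = x³ + 14·x + 3 mod 17, then count y ∈ F_17 with y² ≡ rhs.
  x = 0: rhs = 3, matching y values: none (0 points).
  x = 1: rhs = 1, matching y values: 1, 16 (2 points).
  x = 2: rhs = 5, matching y values: none (0 points).
  x = 3: rhs = 4, matching y values: 2, 15 (2 points).
  x = 4: rhs = 4, matching y values: 2, 15 (2 points).
  x = 5: rhs = 11, matching y values: none (0 points).
  x = 6: rhs = 14, matching y values: none (0 points).
  x = 7: rhs = 2, matching y values: 6, 11 (2 points).
  x = 8: rhs = 15, matching y values: 7, 10 (2 points).
  x = 9: rhs = 8, matching y values: 5, 12 (2 points).
  x = 10: rhs = 4, matching y values: 2, 15 (2 points).
  x = 11: rhs = 9, matching y values: 3, 14 (2 points).
  x = 12: rhs = 12, matching y values: none (0 points).
  x = 13: rhs = 2, matching y values: 6, 11 (2 points).
  x = 14: rhs = 2, matching y values: 6, 11 (2 points).
  x = 15: rhs = 1, matching y values: 1, 16 (2 points).
  x = 16: rhs = 5, matching y values: none (0 points).
Total affine count: 22.
Full point count |E(F_17)| = 22 + 1 = 23.
Hasse bound: |23 − (17+1)| = |5| = 5 ≤ 2√17 ≈ 8.2462 ✓.


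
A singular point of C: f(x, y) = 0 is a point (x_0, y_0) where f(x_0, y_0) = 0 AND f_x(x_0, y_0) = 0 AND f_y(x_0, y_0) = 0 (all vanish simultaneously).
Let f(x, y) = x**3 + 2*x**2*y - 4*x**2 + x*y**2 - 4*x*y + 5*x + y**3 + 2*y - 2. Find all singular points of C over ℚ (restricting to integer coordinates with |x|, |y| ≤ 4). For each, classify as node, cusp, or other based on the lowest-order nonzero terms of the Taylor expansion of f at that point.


Singular points: {(1, 0)}; classification: node.

Compute partial derivatives:
  f_x = 3*x**2 + 4*x*y - 8*x + y**2 - 4*y + 5.
  f_y = 2*x**2 + 2*x*y - 4*x + 3*y**2 + 2.
Scan x_0 ∈ {−4, ..., 4}. For each x_0, f_y(x_0, y) is a polynomial in y; find its integer roots y ∈ {−4, ..., 4}, then test f_x and f at those candidates.
  x = -4: f_y(-4, y) = 3*y**2 - 8*y + 50; no integer root y with |y| ≤ 4.
  x = -3: f_y(-3, y) = 3*y**2 - 6*y + 32; no integer root y with |y| ≤ 4.
  x = -2: f_y(-2, y) = 3*y**2 - 4*y + 18; no integer root y with |y| ≤ 4.
  x = -1: f_y(-1, y) = 3*y**2 - 2*y + 8; no integer root y with |y| ≤ 4.
  x = 0: f_y(0, y) = 3*y**2 + 2; no integer root y with |y| ≤ 4.
  x = 1: f_y(1, y) = 3*y**2 + 2*y; vanishes at y ∈ {0}. (1, 0): f_x = 0, f = 0 — SINGULAR.
  x = 2: f_y(2, y) = 3*y**2 + 4*y + 2; no integer root y with |y| ≤ 4.
  x = 3: f_y(3, y) = 3*y**2 + 6*y + 8; no integer root y with |y| ≤ 4.
  x = 4: f_y(4, y) = 3*y**2 + 8*y + 18; no integer root y with |y| ≤ 4.
Only singular point on the grid: (1, 0).
Classify: substitute x = 1 + u, y = 0 + v and expand: f = u**3 + 2*u**2*v - u**2 + u*v**2 + v**3 + v**2.
No constant or linear terms (consistent with a singular point). Quadratic part: -u**2 + v**2. Cubic part: u**3 + 2*u**2*v + u*v**2 + v**3.
The quadratic part v**2 - u**2 = (v − u)(v + u) splits into two distinct linear factors, so there are two distinct tangent lines y − 0 = ±(x − 1) — this is a node (ordinary double point).
Classification: node.


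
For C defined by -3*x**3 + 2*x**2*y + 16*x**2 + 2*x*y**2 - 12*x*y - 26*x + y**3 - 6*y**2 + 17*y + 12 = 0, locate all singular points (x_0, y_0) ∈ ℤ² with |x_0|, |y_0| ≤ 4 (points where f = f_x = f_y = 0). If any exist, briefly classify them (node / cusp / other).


Singular points: {(2, 1)}; classification: cusp.

Compute partial derivatives:
  f_x = -9*x**2 + 4*x*y + 32*x + 2*y**2 - 12*y - 26.
  f_y = 2*x**2 + 4*x*y - 12*x + 3*y**2 - 12*y + 17.
Scan x_0 ∈ {−4, ..., 4}. For each x_0, f_y(x_0, y) is a polynomial in y; find its integer roots y ∈ {−4, ..., 4}, then test f_x and f at those candidates.
  x = -4: f_y(-4, y) = 3*y**2 - 28*y + 97; no integer root y with |y| ≤ 4.
  x = -3: f_y(-3, y) = 3*y**2 - 24*y + 71; no integer root y with |y| ≤ 4.
  x = -2: f_y(-2, y) = 3*y**2 - 20*y + 49; no integer root y with |y| ≤ 4.
  x = -1: f_y(-1, y) = 3*y**2 - 16*y + 31; no integer root y with |y| ≤ 4.
  x = 0: f_y(0, y) = 3*y**2 - 12*y + 17; no integer root y with |y| ≤ 4.
  x = 1: f_y(1, y) = 3*y**2 - 8*y + 7; no integer root y with |y| ≤ 4.
  x = 2: f_y(2, y) = 3*y**2 - 4*y + 1; vanishes at y ∈ {1}. (2, 1): f_x = 0, f = 0 — SINGULAR.
  x = 3: f_y(3, y) = 3*y**2 - 1; no integer root y with |y| ≤ 4.
  x = 4: f_y(4, y) = 3*y**2 + 4*y + 1; vanishes at y ∈ {-1}. (4, -1): f_x = -44 ≠ 0.
Only singular point on the grid: (2, 1).
Classify: substitute x = 2 + u, y = 1 + v and expand: f = -3*u**3 + 2*u**2*v + 2*u*v**2 + v**3 + v**2.
No constant or linear terms (consistent with a singular point). Quadratic part: v**2. Cubic part: -3*u**3 + 2*u**2*v + 2*u*v**2 + v**3.
The quadratic part v**2 is a perfect square, so there is a single (double) tangent line v = 0, i.e. y = 1. Restricting the cubic part to that line (v = 0) leaves -3*u**3 ≠ 0, so f is not divisible by v and the branch is v² ≈ 3*u**3 to lowest order — this is a cusp.
Classification: cusp.


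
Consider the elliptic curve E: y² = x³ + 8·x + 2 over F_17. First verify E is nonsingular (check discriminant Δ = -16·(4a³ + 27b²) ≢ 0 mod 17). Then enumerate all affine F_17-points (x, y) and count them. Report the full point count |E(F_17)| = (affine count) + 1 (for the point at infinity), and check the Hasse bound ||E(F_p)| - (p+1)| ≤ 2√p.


Affine points = {(0, 6), (0, 11), (2, 3), (2, 14), (3, 6), (3, 11), (4, 8), (4, 9), (8, 0), (9, 2), (9, 15), (13, 5), (13, 12), (14, 6), (14, 11)}; affine count = 15; |E(F_17)| = 16.

Discriminant check: Δ ∝ 4a³ + 27b² = 4·8³ + 27·2² = 4·512 + 27·4 ≡ 14 (mod 17). Nonzero ⇒ E is nonsingular.
For each x ∈ F_17, compute rhs = x³ + 8·x + 2 mod 17, then count y ∈ F_17 with y² ≡ rhs.
  x = 0: rhs = 2, matching y values: 6, 11 (2 points).
  x = 1: rhs = 11, matching y values: none (0 points).
  x = 2: rhs = 9, matching y values: 3, 14 (2 points).
  x = 3: rhs = 2, matching y values: 6, 11 (2 points).
  x = 4: rhs = 13, matching y values: 8, 9 (2 points).
  x = 5: rhs = 14, matching y values: none (0 points).
  x = 6: rhs = 11, matching y values: none (0 points).
  x = 7: rhs = 10, matching y values: none (0 points).
  x = 8: rhs = 0, matching y values: 0 (1 points).
  x = 9: rhs = 4, matching y values: 2, 15 (2 points).
  x = 10: rhs = 11, matching y values: none (0 points).
  x = 11: rhs = 10, matching y values: none (0 points).
  x = 12: rhs = 7, matching y values: none (0 points).
  x = 13: rhs = 8, matching y values: 5, 12 (2 points).
  x = 14: rhs = 2, matching y values: 6, 11 (2 points).
  x = 15: rhs = 12, matching y values: none (0 points).
  x = 16: rhs = 10, matching y values: none (0 points).
Total affine count: 15.
Full point count |E(F_17)| = 15 + 1 = 16.
Hasse bound: |16 − (17+1)| = |-2| = 2 ≤ 2√17 ≈ 8.2462 ✓.


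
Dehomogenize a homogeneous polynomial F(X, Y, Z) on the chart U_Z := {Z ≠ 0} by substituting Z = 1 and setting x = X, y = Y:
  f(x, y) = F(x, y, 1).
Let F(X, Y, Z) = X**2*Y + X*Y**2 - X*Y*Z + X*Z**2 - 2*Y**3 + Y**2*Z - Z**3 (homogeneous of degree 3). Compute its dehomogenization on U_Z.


f(x, y) = x**2*y + x*y**2 - x*y + x - 2*y**3 + y**2 - 1

On U_Z we set Z = 1. Each monomial c·X^i·Y^j·Z^k in F becomes c·x^i·y^j·1^k = c·x^i·y^j.
Substituting Z = 1: F(X, Y, 1) = x**2*y + x*y**2 - x*y + x - 2*y**3 + y**2 - 1.
Note: deg(f) ≤ deg(F) = 3; strict inequality happens when F is divisible by Z (lost terms).


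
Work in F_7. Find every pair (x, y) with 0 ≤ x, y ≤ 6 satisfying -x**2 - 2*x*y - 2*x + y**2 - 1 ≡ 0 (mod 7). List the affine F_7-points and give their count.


Affine F_7-points: {(0, 1), (0, 6), (3, 1), (3, 5), (6, 0), (6, 5)}; count = 6.

For each of the 49 pairs (x, y) ∈ F_7², evaluate f(x, y) mod 7. Record the zeros.
  x = 0: [0↦6, 1↦0, 2↦3, 3↦1, 4↦1, 5↦3, 6↦0]  zeros at y ∈ {1, 6}
  x = 1: [0↦3, 1↦2, 2↦3, 3↦6, 4↦4, 5↦4, 6↦6]  zeros at y ∈ ∅
  x = 2: [0↦5, 1↦2, 2↦1, 3↦2, 4↦5, 5↦3, 6↦3]  zeros at y ∈ ∅
  x = 3: [0↦5, 1↦0, 2↦4, 3↦3, 4↦4, 5↦0, 6↦5]  zeros at y ∈ {1, 5}
  x = 4: [0↦3, 1↦3, 2↦5, 3↦2, 4↦1, 5↦2, 6↦5]  zeros at y ∈ ∅
  x = 5: [0↦6, 1↦4, 2↦4, 3↦6, 4↦3, 5↦2, 6↦3]  zeros at y ∈ ∅
  x = 6: [0↦0, 1↦3, 2↦1, 3↦1, 4↦3, 5↦0, 6↦6]  zeros at y ∈ {0, 5}
Collecting zeros: affine points = {(0, 1), (0, 6), (3, 1), (3, 5), (6, 0), (6, 5)}.
Total count |C(F_7)_aff| = 6.


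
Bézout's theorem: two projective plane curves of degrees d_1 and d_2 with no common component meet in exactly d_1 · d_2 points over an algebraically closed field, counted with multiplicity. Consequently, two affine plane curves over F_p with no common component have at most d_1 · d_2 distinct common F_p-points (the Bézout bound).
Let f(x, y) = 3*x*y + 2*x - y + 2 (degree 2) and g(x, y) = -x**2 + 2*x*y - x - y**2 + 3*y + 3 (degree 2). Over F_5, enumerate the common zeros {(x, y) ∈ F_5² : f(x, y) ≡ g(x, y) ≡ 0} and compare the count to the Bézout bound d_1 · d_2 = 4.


Common zeros: {(0, 2)}; count = 1; Bézout bound = 4.

deg(f) = 2, deg(g) = 2, so Bézout bound = 4.
Scan x ∈ F_5. For each x, list the y ∈ F_5 with f(x, y) ≡ 0 and those with g(x, y) ≡ 0 (mod 5); the common zeros in that column are the intersection.
  x = 0: f ≡ 0 at y ∈ {2}; g ≡ 0 at y ∈ {1, 2}; common: {2}.
  x = 1: f ≡ 0 at y ∈ {3}; g ≡ 0 at y ∈ {1, 4}; common: ∅.
  x = 2: f ≡ 0 at y ∈ ∅; g ≡ 0 at y ∈ ∅; common: ∅.
  x = 3: f ≡ 0 at y ∈ {4}; g ≡ 0 at y ∈ {2}; common: ∅.
  x = 4: f ≡ 0 at y ∈ {0}; g ≡ 0 at y ∈ ∅; common: ∅.
Collecting: common zeros = {(0, 2)}, so the count is 1.
Comparison with the Bézout bound: 1 ≤ 4 = deg(f)·deg(g), as expected for curves with no common component (the affine F_5-count falls short of the bound because intersections may lie at infinity, over extension fields, or carry multiplicity).


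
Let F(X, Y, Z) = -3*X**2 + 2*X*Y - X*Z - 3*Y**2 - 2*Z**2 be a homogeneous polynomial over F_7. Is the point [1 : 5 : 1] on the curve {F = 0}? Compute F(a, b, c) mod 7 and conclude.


F(1,5,1) ≡ 6 (mod 7); P is NOT on the curve.

Evaluate F(1, 5, 1) term-by-term (mod 7).
  -3*X**2 ↦ -3·1·1·1 = -3
  2*X*Y ↦ 2·1·5·1 = 10
  -X*Z ↦ -1·1·1·1 = -1
  -3*Y**2 ↦ -3·1·25·1 = -75
  -2*Z**2 ↦ -2·1·1·1 = -2
Sum: F(1, 5, 1) = (-3) + (10) + (-1) + (-75) + (-2) = -71.
Reducing mod 7: -71 ≡ 6 (mod 7).
Since F(a, b, c) ≡ 6 ≠ 0 (mod 7), P does NOT lie on the curve.


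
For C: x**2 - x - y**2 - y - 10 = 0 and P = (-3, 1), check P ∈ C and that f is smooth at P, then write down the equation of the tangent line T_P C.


Tangent line at P: -7*x - 3*y - 18 = 0.

Step 1: f(-3, 1) = 0, so P lies on C.
Step 2: partial derivatives
  f_x(x, y) = 2*x - 1, f_y(x, y) = -2*y - 1.
  f_x(P) = -7, f_y(P) = -3 (gradient nonzero, so P is smooth).
Step 3: tangent line at P: -7·(x − -3) + -3·(y − 1) = 0.
Expanding: -7*x - 3*y - 18 = 0.


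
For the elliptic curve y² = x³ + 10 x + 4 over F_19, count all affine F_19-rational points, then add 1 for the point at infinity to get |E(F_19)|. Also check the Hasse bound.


Affine points = {(0, 2), (0, 17), (3, 2), (3, 17), (8, 8), (8, 11), (9, 5), (9, 14), (11, 1), (11, 18), (12, 3), (12, 16), (14, 0), (16, 2), (16, 17)}; affine count = 15; |E(F_19)| = 16.

Discriminant check: Δ ∝ 4a³ + 27b² = 4·10³ + 27·4² = 4·1000 + 27·16 ≡ 5 (mod 19). Nonzero ⇒ E is nonsingular.
For each x ∈ F_19, compute rhs = x³ + 10·x + 4 mod 19, then count y ∈ F_19 with y² ≡ rhs.
  x = 0: rhs = 4, matching y values: 2, 17 (2 points).
  x = 1: rhs = 15, matching y values: none (0 points).
  x = 2: rhs = 13, matching y values: none (0 points).
  x = 3: rhs = 4, matching y values: 2, 17 (2 points).
  x = 4: rhs = 13, matching y values: none (0 points).
  x = 5: rhs = 8, matching y values: none (0 points).
  x = 6: rhs = 14, matching y values: none (0 points).
  x = 7: rhs = 18, matching y values: none (0 points).
  x = 8: rhs = 7, matching y values: 8, 11 (2 points).
  x = 9: rhs = 6, matching y values: 5, 14 (2 points).
  x = 10: rhs = 2, matching y values: none (0 points).
  x = 11: rhs = 1, matching y values: 1, 18 (2 points).
  x = 12: rhs = 9, matching y values: 3, 16 (2 points).
  x = 13: rhs = 13, matching y values: none (0 points).
  x = 14: rhs = 0, matching y values: 0 (1 points).
  x = 15: rhs = 14, matching y values: none (0 points).
  x = 16: rhs = 4, matching y values: 2, 17 (2 points).
  x = 17: rhs = 14, matching y values: none (0 points).
  x = 18: rhs = 12, matching y values: none (0 points).
Total affine count: 15.
Full point count |E(F_19)| = 15 + 1 = 16.
Hasse bound: |16 − (19+1)| = |-4| = 4 ≤ 2√19 ≈ 8.7178 ✓.


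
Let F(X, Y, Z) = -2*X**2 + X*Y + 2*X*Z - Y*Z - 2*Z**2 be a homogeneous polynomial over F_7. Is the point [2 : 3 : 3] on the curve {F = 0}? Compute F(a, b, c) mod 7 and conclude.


F(2,3,3) ≡ 4 (mod 7); P is NOT on the curve.

Evaluate F(2, 3, 3) term-by-term (mod 7).
  -2*X**2 ↦ -2·4·1·1 = -8
  X*Y ↦ 1·2·3·1 = 6
  2*X*Z ↦ 2·2·1·3 = 12
  -Y*Z ↦ -1·1·3·3 = -9
  -2*Z**2 ↦ -2·1·1·9 = -18
Sum: F(2, 3, 3) = (-8) + (6) + (12) + (-9) + (-18) = -17.
Reducing mod 7: -17 ≡ 4 (mod 7).
Since F(a, b, c) ≡ 4 ≠ 0 (mod 7), P does NOT lie on the curve.


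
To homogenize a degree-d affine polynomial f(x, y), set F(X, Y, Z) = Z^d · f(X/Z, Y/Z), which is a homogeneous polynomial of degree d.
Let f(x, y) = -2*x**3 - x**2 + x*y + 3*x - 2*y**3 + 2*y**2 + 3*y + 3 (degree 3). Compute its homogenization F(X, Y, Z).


F(X, Y, Z) = -2*X**3 - X**2*Z + X*Y*Z + 3*X*Z**2 - 2*Y**3 + 2*Y**2*Z + 3*Y*Z**2 + 3*Z**3

deg(f) = 3.
Substitute x = X/Z, y = Y/Z into f, then multiply by Z^3.
  monomial -2·x^3·y^0 ↦ -2·X^3·Y^0·Z^0.
  monomial -1·x^2·y^0 ↦ -1·X^2·Y^0·Z^1.
  monomial 1·x^1·y^1 ↦ 1·X^1·Y^1·Z^1.
  monomial 3·x^1·y^0 ↦ 3·X^1·Y^0·Z^2.
  monomial -2·x^0·y^3 ↦ -2·X^0·Y^3·Z^0.
  monomial 2·x^0·y^2 ↦ 2·X^0·Y^2·Z^1.
  monomial 3·x^0·y^1 ↦ 3·X^0·Y^1·Z^2.
  monomial 3·x^0·y^0 ↦ 3·X^0·Y^0·Z^3.
Collecting: F(X, Y, Z) = -2*X**3 - X**2*Z + X*Y*Z + 3*X*Z**2 - 2*Y**3 + 2*Y**2*Z + 3*Y*Z**2 + 3*Z**3.


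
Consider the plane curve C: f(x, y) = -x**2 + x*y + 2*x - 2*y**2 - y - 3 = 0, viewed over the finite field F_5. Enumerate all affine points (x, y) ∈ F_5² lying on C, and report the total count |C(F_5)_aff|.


Affine F_5-points: {(1, 2), (1, 3), (3, 2), (3, 4), (4, 1), (4, 3)}; count = 6.

For each of the 25 pairs (x, y) ∈ F_5², evaluate f(x, y) mod 5. Record the zeros.
  x = 0: [0↦2, 1↦4, 2↦2, 3↦1, 4↦1]  zeros at y ∈ ∅
  x = 1: [0↦3, 1↦1, 2↦0, 3↦0, 4↦1]  zeros at y ∈ {2, 3}
  x = 2: [0↦2, 1↦1, 2↦1, 3↦2, 4↦4]  zeros at y ∈ ∅
  x = 3: [0↦4, 1↦4, 2↦0, 3↦2, 4↦0]  zeros at y ∈ {2, 4}
  x = 4: [0↦4, 1↦0, 2↦2, 3↦0, 4↦4]  zeros at y ∈ {1, 3}
Collecting zeros: affine points = {(1, 2), (1, 3), (3, 2), (3, 4), (4, 1), (4, 3)}.
Total count |C(F_5)_aff| = 6.


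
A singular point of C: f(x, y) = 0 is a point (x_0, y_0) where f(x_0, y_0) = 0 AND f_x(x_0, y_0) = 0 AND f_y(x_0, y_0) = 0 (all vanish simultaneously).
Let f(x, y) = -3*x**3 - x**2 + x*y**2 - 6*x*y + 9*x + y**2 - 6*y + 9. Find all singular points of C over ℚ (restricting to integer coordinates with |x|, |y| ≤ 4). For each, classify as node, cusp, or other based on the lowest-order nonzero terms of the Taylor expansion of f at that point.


Singular points: {(0, 3)}; classification: node.

Compute partial derivatives:
  f_x = -9*x**2 - 2*x + y**2 - 6*y + 9.
  f_y = 2*x*y - 6*x + 2*y - 6.
Scan x_0 ∈ {−4, ..., 4}. For each x_0, f_y(x_0, y) is a polynomial in y; find its integer roots y ∈ {−4, ..., 4}, then test f_x and f at those candidates.
  x = -4: f_y(-4, y) = 18 - 6*y; vanishes at y ∈ {3}. (-4, 3): f_x = -136 ≠ 0.
  x = -3: f_y(-3, y) = 12 - 4*y; vanishes at y ∈ {3}. (-3, 3): f_x = -75 ≠ 0.
  x = -2: f_y(-2, y) = 6 - 2*y; vanishes at y ∈ {3}. (-2, 3): f_x = -32 ≠ 0.
  x = -1: f_y(-1, y) = 0; vanishes at y ∈ {-4, -3, -2, -1, 0, 1, 2, 3, 4}. (-1, -4): f_x = 42 ≠ 0; (-1, -3): f_x = 29 ≠ 0; (-1, -2): f_x = 18 ≠ 0; (-1, -1): f_x = 9 ≠ 0; (-1, 0): f_x = 2 ≠ 0; (-1, 1): f_x = -3 ≠ 0; (-1, 2): f_x = -6 ≠ 0; (-1, 3): f_x = -7 ≠ 0; (-1, 4): f_x = -6 ≠ 0.
  x = 0: f_y(0, y) = 2*y - 6; vanishes at y ∈ {3}. (0, 3): f_x = 0, f = 0 — SINGULAR.
  x = 1: f_y(1, y) = 4*y - 12; vanishes at y ∈ {3}. (1, 3): f_x = -11 ≠ 0.
  x = 2: f_y(2, y) = 6*y - 18; vanishes at y ∈ {3}. (2, 3): f_x = -40 ≠ 0.
  x = 3: f_y(3, y) = 8*y - 24; vanishes at y ∈ {3}. (3, 3): f_x = -87 ≠ 0.
  x = 4: f_y(4, y) = 10*y - 30; vanishes at y ∈ {3}. (4, 3): f_x = -152 ≠ 0.
Only singular point on the grid: (0, 3).
Classify: substitute x = 0 + u, y = 3 + v and expand: f = -3*u**3 - u**2 + u*v**2 + v**2.
No constant or linear terms (consistent with a singular point). Quadratic part: -u**2 + v**2. Cubic part: -3*u**3 + u*v**2.
The quadratic part v**2 - u**2 = (v − u)(v + u) splits into two distinct linear factors, so there are two distinct tangent lines y − 3 = ±(x − 0) — this is a node (ordinary double point).
Classification: node.


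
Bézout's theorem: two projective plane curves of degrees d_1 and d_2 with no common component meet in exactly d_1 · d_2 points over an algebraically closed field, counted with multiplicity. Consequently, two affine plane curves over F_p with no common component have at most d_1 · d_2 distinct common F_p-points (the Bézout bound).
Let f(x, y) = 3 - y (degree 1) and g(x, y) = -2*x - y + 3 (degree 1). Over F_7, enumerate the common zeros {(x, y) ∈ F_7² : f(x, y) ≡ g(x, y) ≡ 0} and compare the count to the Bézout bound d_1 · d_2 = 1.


Common zeros: {(0, 3)}; count = 1; Bézout bound = 1.

deg(f) = 1, deg(g) = 1, so Bézout bound = 1.
Scan x ∈ F_7. For each x, list the y ∈ F_7 with f(x, y) ≡ 0 and those with g(x, y) ≡ 0 (mod 7); the common zeros in that column are the intersection.
  x = 0: f ≡ 0 at y ∈ {3}; g ≡ 0 at y ∈ {3}; common: {3}.
  x = 1: f ≡ 0 at y ∈ {3}; g ≡ 0 at y ∈ {1}; common: ∅.
  x = 2: f ≡ 0 at y ∈ {3}; g ≡ 0 at y ∈ {6}; common: ∅.
  x = 3: f ≡ 0 at y ∈ {3}; g ≡ 0 at y ∈ {4}; common: ∅.
  x = 4: f ≡ 0 at y ∈ {3}; g ≡ 0 at y ∈ {2}; common: ∅.
  x = 5: f ≡ 0 at y ∈ {3}; g ≡ 0 at y ∈ {0}; common: ∅.
  x = 6: f ≡ 0 at y ∈ {3}; g ≡ 0 at y ∈ {5}; common: ∅.
Collecting: common zeros = {(0, 3)}, so the count is 1.
Comparison with the Bézout bound: 1 ≤ 1 = deg(f)·deg(g), as expected for curves with no common component (the bound is attained).


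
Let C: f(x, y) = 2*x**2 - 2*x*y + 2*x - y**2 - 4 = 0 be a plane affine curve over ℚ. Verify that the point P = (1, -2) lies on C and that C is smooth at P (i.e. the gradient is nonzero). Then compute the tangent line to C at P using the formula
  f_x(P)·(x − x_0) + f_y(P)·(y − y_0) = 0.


Tangent line at P: 10*x + 2*y - 6 = 0.

Step 1: f(1, -2) = 0, so P lies on C.
Step 2: partial derivatives
  f_x(x, y) = 4*x - 2*y + 2, f_y(x, y) = -2*x - 2*y.
  f_x(P) = 10, f_y(P) = 2 (gradient nonzero, so P is smooth).
Step 3: tangent line at P: 10·(x − 1) + 2·(y − -2) = 0.
Expanding: 10*x + 2*y - 6 = 0.


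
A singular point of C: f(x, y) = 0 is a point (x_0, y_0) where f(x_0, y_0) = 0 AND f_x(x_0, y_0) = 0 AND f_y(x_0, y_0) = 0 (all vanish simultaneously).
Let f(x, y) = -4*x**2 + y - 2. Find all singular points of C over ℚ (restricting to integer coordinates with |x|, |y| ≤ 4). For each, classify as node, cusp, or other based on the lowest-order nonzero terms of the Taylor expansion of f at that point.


No singular points in the scanned grid; C is smooth there.

Compute partial derivatives:
  f_x = -8*x.
  f_y = 1.
f_y = 1 is a nonzero constant, so f_y never vanishes: no point (x, y) can satisfy f = f_x = f_y = 0. In particular no (x, y) ∈ {−4, ..., 4}² is singular; the curve is smooth.


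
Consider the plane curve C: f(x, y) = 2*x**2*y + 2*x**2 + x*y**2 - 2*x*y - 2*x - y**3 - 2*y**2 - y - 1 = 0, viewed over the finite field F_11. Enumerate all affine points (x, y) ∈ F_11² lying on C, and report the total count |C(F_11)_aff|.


Affine F_11-points: {(0, 8), (1, 10), (2, 7), (3, 0), (3, 1), (5, 2), (5, 6), (6, 1), (6, 6), (6, 8), (7, 9), (9, 0), (9, 7), (10, 2)}; count = 14.

For each of the 121 pairs (x, y) ∈ F_11², evaluate f(x, y) mod 11. Record the zeros.
  x = 0: [0↦10, 1↦6, 2↦3, 3↦6, 4↦9, 5↦6, 6↦2, 7↦2, 8↦0, 9↦1, 10↦10]  zeros at y ∈ {8}
  x = 1: [0↦10, 1↦7, 2↦7, 3↦4, 4↦3, 5↦9, 6↦5, 7↦7, 8↦9, 9↦5, 10↦0]  zeros at y ∈ {10}
  x = 2: [0↦3, 1↦5, 2↦1, 3↦7, 4↦6, 5↦3, 6↦3, 7↦0, 8↦10, 9↦5, 10↦1]  zeros at y ∈ {7}
  x = 3: [0↦0, 1↦0, 2↦7, 3↦4, 4↦7, 5↦10, 6↦7, 7↦3, 8↦3, 9↦1, 10↦2]  zeros at y ∈ {0, 1}
  x = 4: [0↦1, 1↦3, 2↦3, 3↦6, 4↦6, 5↦8, 6↦6, 7↦5, 8↦10, 9↦4, 10↦3]  zeros at y ∈ ∅
  x = 5: [0↦6, 1↦3, 2↦0, 3↦2, 4↦3, 5↦8, 6↦0, 7↦6, 8↦9, 9↦3, 10↦4]  zeros at y ∈ {2, 6}
  x = 6: [0↦4, 1↦0, 2↦9, 3↦3, 4↦9, 5↦10, 6↦0, 7↦6, 8↦0, 9↦9, 10↦5]  zeros at y ∈ {1, 6, 8}
  x = 7: [0↦6, 1↦5, 2↦8, 3↦9, 4↦2, 5↦3, 6↦6, 7↦5, 8↦5, 9↦0, 10↦6]  zeros at y ∈ {9}
  x = 8: [0↦1, 1↦7, 2↦8, 3↦9, 4↦4, 5↦9, 6↦7, 7↦3, 8↦2, 9↦9, 10↦7]  zeros at y ∈ ∅
  x = 9: [0↦0, 1↦6, 2↦9, 3↦3, 4↦4, 5↦6, 6↦3, 7↦0, 8↦2, 9↦3, 10↦8]  zeros at y ∈ {0, 7}
  x = 10: [0↦3, 1↦2, 2↦0, 3↦2, 4↦2, 5↦5, 6↦5, 7↦7, 8↦5, 9↦4, 10↦9]  zeros at y ∈ {2}
Collecting zeros: affine points = {(0, 8), (1, 10), (2, 7), (3, 0), (3, 1), (5, 2), (5, 6), (6, 1), (6, 6), (6, 8), (7, 9), (9, 0), (9, 7), (10, 2)}.
Total count |C(F_11)_aff| = 14.


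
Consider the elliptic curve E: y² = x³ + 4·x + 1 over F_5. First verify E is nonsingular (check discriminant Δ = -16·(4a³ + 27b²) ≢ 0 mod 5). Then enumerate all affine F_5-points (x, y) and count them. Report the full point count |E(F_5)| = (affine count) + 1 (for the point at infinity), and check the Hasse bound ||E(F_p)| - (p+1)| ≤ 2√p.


Affine points = {(0, 1), (0, 4), (1, 1), (1, 4), (3, 0), (4, 1), (4, 4)}; affine count = 7; |E(F_5)| = 8.

Discriminant check: Δ ∝ 4a³ + 27b² = 4·4³ + 27·1² = 4·64 + 27·1 ≡ 3 (mod 5). Nonzero ⇒ E is nonsingular.
For each x ∈ F_5, compute rhs = x³ + 4·x + 1 mod 5, then count y ∈ F_5 with y² ≡ rhs.
  x = 0: rhs = 1, matching y values: 1, 4 (2 points).
  x = 1: rhs = 1, matching y values: 1, 4 (2 points).
  x = 2: rhs = 2, matching y values: none (0 points).
  x = 3: rhs = 0, matching y values: 0 (1 points).
  x = 4: rhs = 1, matching y values: 1, 4 (2 points).
Total affine count: 7.
Full point count |E(F_5)| = 7 + 1 = 8.
Hasse bound: |8 − (5+1)| = |2| = 2 ≤ 2√5 ≈ 4.4721 ✓.


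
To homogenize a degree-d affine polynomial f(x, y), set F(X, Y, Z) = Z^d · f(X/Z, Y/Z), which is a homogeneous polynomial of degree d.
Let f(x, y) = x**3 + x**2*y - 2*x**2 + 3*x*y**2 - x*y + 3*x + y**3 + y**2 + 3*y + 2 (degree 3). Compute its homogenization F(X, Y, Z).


F(X, Y, Z) = X**3 + X**2*Y - 2*X**2*Z + 3*X*Y**2 - X*Y*Z + 3*X*Z**2 + Y**3 + Y**2*Z + 3*Y*Z**2 + 2*Z**3

deg(f) = 3.
Substitute x = X/Z, y = Y/Z into f, then multiply by Z^3.
  monomial 1·x^3·y^0 ↦ 1·X^3·Y^0·Z^0.
  monomial 1·x^2·y^1 ↦ 1·X^2·Y^1·Z^0.
  monomial -2·x^2·y^0 ↦ -2·X^2·Y^0·Z^1.
  monomial 3·x^1·y^2 ↦ 3·X^1·Y^2·Z^0.
  monomial -1·x^1·y^1 ↦ -1·X^1·Y^1·Z^1.
  monomial 3·x^1·y^0 ↦ 3·X^1·Y^0·Z^2.
  monomial 1·x^0·y^3 ↦ 1·X^0·Y^3·Z^0.
  monomial 1·x^0·y^2 ↦ 1·X^0·Y^2·Z^1.
  monomial 3·x^0·y^1 ↦ 3·X^0·Y^1·Z^2.
  monomial 2·x^0·y^0 ↦ 2·X^0·Y^0·Z^3.
Collecting: F(X, Y, Z) = X**3 + X**2*Y - 2*X**2*Z + 3*X*Y**2 - X*Y*Z + 3*X*Z**2 + Y**3 + Y**2*Z + 3*Y*Z**2 + 2*Z**3.


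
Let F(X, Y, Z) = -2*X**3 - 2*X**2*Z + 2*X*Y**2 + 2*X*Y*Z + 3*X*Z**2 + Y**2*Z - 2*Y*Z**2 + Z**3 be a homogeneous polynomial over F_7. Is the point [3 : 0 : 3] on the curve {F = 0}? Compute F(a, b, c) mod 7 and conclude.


F(3,0,3) ≡ 0 (mod 7); P is on the curve.

Evaluate F(3, 0, 3) term-by-term (mod 7).
  -2*X**3 ↦ -2·27·1·1 = -54
  -2*X**2*Z ↦ -2·9·1·3 = -54
  2*X*Y**2 ↦ 2·3·0·1 = 0
  2*X*Y*Z ↦ 2·3·0·3 = 0
  3*X*Z**2 ↦ 3·3·1·9 = 81
  Y**2*Z ↦ 1·1·0·3 = 0
  -2*Y*Z**2 ↦ -2·1·0·9 = 0
  Z**3 ↦ 1·1·1·27 = 27
Sum: F(3, 0, 3) = (-54) + (-54) + (0) + (0) + (81) + (0) + (0) + (27) = 0.
Reducing mod 7: 0 ≡ 0 (mod 7).
Since F(a, b, c) ≡ 0 (mod 7), P lies on the curve.


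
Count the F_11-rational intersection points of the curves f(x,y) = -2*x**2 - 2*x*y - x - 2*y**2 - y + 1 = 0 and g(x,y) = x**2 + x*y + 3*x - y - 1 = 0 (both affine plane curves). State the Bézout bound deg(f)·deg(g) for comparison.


Common zeros: {(0, 10)}; count = 1; Bézout bound = 4.

deg(f) = 2, deg(g) = 2, so Bézout bound = 4.
Scan x ∈ F_11. For each x, list the y ∈ F_11 with f(x, y) ≡ 0 and those with g(x, y) ≡ 0 (mod 11); the common zeros in that column are the intersection.
  x = 0: f ≡ 0 at y ∈ {6, 10}; g ≡ 0 at y ∈ {10}; common: {10}.
  x = 1: f ≡ 0 at y ∈ {7, 8}; g ≡ 0 at y ∈ ∅; common: ∅.
  x = 2: f ≡ 0 at y ∈ ∅; g ≡ 0 at y ∈ {2}; common: ∅.
  x = 3: f ≡ 0 at y ∈ ∅; g ≡ 0 at y ∈ {8}; common: ∅.
  x = 4: f ≡ 0 at y ∈ ∅; g ≡ 0 at y ∈ {2}; common: ∅.
  x = 5: f ≡ 0 at y ∈ ∅; g ≡ 0 at y ∈ {4}; common: ∅.
  x = 6: f ≡ 0 at y ∈ {0, 10}; g ≡ 0 at y ∈ {7}; common: ∅.
  x = 7: f ≡ 0 at y ∈ {1, 8}; g ≡ 0 at y ∈ {5}; common: ∅.
  x = 8: f ≡ 0 at y ∈ {1, 7}; g ≡ 0 at y ∈ {8}; common: ∅.
  x = 9: f ≡ 0 at y ∈ ∅; g ≡ 0 at y ∈ {10}; common: ∅.
  x = 10: f ≡ 0 at y ∈ {0, 6}; g ≡ 0 at y ∈ {4}; common: ∅.
Collecting: common zeros = {(0, 10)}, so the count is 1.
Comparison with the Bézout bound: 1 ≤ 4 = deg(f)·deg(g), as expected for curves with no common component (the affine F_11-count falls short of the bound because intersections may lie at infinity, over extension fields, or carry multiplicity).


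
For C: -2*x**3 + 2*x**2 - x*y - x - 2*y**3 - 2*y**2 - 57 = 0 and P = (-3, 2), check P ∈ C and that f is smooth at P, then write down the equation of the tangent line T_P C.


Tangent line at P: -69*x - 29*y - 149 = 0.

Step 1: f(-3, 2) = 0, so P lies on C.
Step 2: partial derivatives
  f_x(x, y) = -6*x**2 + 4*x - y - 1, f_y(x, y) = -x - 6*y**2 - 4*y.
  f_x(P) = -69, f_y(P) = -29 (gradient nonzero, so P is smooth).
Step 3: tangent line at P: -69·(x − -3) + -29·(y − 2) = 0.
Expanding: -69*x - 29*y - 149 = 0.


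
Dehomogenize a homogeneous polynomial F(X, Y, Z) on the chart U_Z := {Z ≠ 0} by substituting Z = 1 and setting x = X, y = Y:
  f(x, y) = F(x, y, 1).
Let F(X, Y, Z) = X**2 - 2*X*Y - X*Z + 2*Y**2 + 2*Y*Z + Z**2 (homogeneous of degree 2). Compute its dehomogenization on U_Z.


f(x, y) = x**2 - 2*x*y - x + 2*y**2 + 2*y + 1

On U_Z we set Z = 1. Each monomial c·X^i·Y^j·Z^k in F becomes c·x^i·y^j·1^k = c·x^i·y^j.
Substituting Z = 1: F(X, Y, 1) = x**2 - 2*x*y - x + 2*y**2 + 2*y + 1.
Note: deg(f) ≤ deg(F) = 2; strict inequality happens when F is divisible by Z (lost terms).


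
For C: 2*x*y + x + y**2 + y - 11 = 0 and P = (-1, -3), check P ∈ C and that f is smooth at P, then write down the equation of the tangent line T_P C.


Tangent line at P: -5*x - 7*y - 26 = 0.

Step 1: f(-1, -3) = 0, so P lies on C.
Step 2: partial derivatives
  f_x(x, y) = 2*y + 1, f_y(x, y) = 2*x + 2*y + 1.
  f_x(P) = -5, f_y(P) = -7 (gradient nonzero, so P is smooth).
Step 3: tangent line at P: -5·(x − -1) + -7·(y − -3) = 0.
Expanding: -5*x - 7*y - 26 = 0.


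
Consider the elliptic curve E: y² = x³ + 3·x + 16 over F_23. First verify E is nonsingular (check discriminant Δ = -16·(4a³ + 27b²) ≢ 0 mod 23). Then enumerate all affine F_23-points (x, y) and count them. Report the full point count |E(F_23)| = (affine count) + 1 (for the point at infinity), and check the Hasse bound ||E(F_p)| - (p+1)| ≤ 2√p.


Affine points = {(0, 4), (0, 19), (3, 11), (3, 12), (4, 0), (5, 8), (5, 15), (7, 9), (7, 14), (8, 0), (9, 6), (9, 17), (11, 0), (12, 3), (12, 20), (15, 3), (15, 20), (17, 9), (17, 14), (19, 3), (19, 20), (20, 7), (20, 16), (21, 5), (21, 18), (22, 9), (22, 14)}; affine count = 27; |E(F_23)| = 28.

Discriminant check: Δ ∝ 4a³ + 27b² = 4·3³ + 27·16² = 4·27 + 27·256 ≡ 5 (mod 23). Nonzero ⇒ E is nonsingular.
For each x ∈ F_23, compute rhs = x³ + 3·x + 16 mod 23, then count y ∈ F_23 with y² ≡ rhs.
  x = 0: rhs = 16, matching y values: 4, 19 (2 points).
  x = 1: rhs = 20, matching y values: none (0 points).
  x = 2: rhs = 7, matching y values: none (0 points).
  x = 3: rhs = 6, matching y values: 11, 12 (2 points).
  x = 4: rhs = 0, matching y values: 0 (1 points).
  x = 5: rhs = 18, matching y values: 8, 15 (2 points).
  x = 6: rhs = 20, matching y values: none (0 points).
  x = 7: rhs = 12, matching y values: 9, 14 (2 points).
  x = 8: rhs = 0, matching y values: 0 (1 points).
  x = 9: rhs = 13, matching y values: 6, 17 (2 points).
  x = 10: rhs = 11, matching y values: none (0 points).
  x = 11: rhs = 0, matching y values: 0 (1 points).
  x = 12: rhs = 9, matching y values: 3, 20 (2 points).
  x = 13: rhs = 21, matching y values: none (0 points).
  x = 14: rhs = 19, matching y values: none (0 points).
  x = 15: rhs = 9, matching y values: 3, 20 (2 points).
  x = 16: rhs = 20, matching y values: none (0 points).
  x = 17: rhs = 12, matching y values: 9, 14 (2 points).
  x = 18: rhs = 14, matching y values: none (0 points).
  x = 19: rhs = 9, matching y values: 3, 20 (2 points).
  x = 20: rhs = 3, matching y values: 7, 16 (2 points).
  x = 21: rhs = 2, matching y values: 5, 18 (2 points).
  x = 22: rhs = 12, matching y values: 9, 14 (2 points).
Total affine count: 27.
Full point count |E(F_23)| = 27 + 1 = 28.
Hasse bound: |28 − (23+1)| = |4| = 4 ≤ 2√23 ≈ 9.5917 ✓.


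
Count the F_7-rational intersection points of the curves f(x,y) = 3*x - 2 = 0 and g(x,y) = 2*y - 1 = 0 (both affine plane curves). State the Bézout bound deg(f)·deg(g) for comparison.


Common zeros: {(3, 4)}; count = 1; Bézout bound = 1.

deg(f) = 1, deg(g) = 1, so Bézout bound = 1.
Scan x ∈ F_7. For each x, list the y ∈ F_7 with f(x, y) ≡ 0 and those with g(x, y) ≡ 0 (mod 7); the common zeros in that column are the intersection.
  x = 0: f ≡ 0 at y ∈ ∅; g ≡ 0 at y ∈ {4}; common: ∅.
  x = 1: f ≡ 0 at y ∈ ∅; g ≡ 0 at y ∈ {4}; common: ∅.
  x = 2: f ≡ 0 at y ∈ ∅; g ≡ 0 at y ∈ {4}; common: ∅.
  x = 3: f ≡ 0 at y ∈ {0, 1, 2, 3, 4, 5, 6}; g ≡ 0 at y ∈ {4}; common: {4}.
  x = 4: f ≡ 0 at y ∈ ∅; g ≡ 0 at y ∈ {4}; common: ∅.
  x = 5: f ≡ 0 at y ∈ ∅; g ≡ 0 at y ∈ {4}; common: ∅.
  x = 6: f ≡ 0 at y ∈ ∅; g ≡ 0 at y ∈ {4}; common: ∅.
Collecting: common zeros = {(3, 4)}, so the count is 1.
Comparison with the Bézout bound: 1 ≤ 1 = deg(f)·deg(g), as expected for curves with no common component (the bound is attained).


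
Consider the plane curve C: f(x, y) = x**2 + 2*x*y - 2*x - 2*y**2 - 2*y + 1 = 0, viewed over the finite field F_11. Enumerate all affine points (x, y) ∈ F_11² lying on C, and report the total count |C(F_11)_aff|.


Affine F_11-points: {(0, 2), (0, 8), (1, 0), (2, 3), (2, 9), (3, 6), (3, 7), (4, 5), (4, 9), (5, 1), (5, 3), (6, 1), (6, 4), (7, 7), (7, 10), (8, 8), (8, 10), (9, 2), (9, 6), (10, 4), (10, 5)}; count = 21.

For each of the 121 pairs (x, y) ∈ F_11², evaluate f(x, y) mod 11. Record the zeros.
  x = 0: [0↦1, 1↦8, 2↦0, 3↦10, 4↦5, 5↦7, 6↦5, 7↦10, 8↦0, 9↦8, 10↦1]  zeros at y ∈ {2, 8}
  x = 1: [0↦0, 1↦9, 2↦3, 3↦4, 4↦1, 5↦5, 6↦5, 7↦1, 8↦4, 9↦3, 10↦9]  zeros at y ∈ {0}
  x = 2: [0↦1, 1↦1, 2↦8, 3↦0, 4↦10, 5↦5, 6↦7, 7↦5, 8↦10, 9↦0, 10↦8]  zeros at y ∈ {3, 9}
  x = 3: [0↦4, 1↦6, 2↦4, 3↦9, 4↦10, 5↦7, 6↦0, 7↦0, 8↦7, 9↦10, 10↦9]  zeros at y ∈ {6, 7}
  x = 4: [0↦9, 1↦2, 2↦2, 3↦9, 4↦1, 5↦0, 6↦6, 7↦8, 8↦6, 9↦0, 10↦1]  zeros at y ∈ {5, 9}
  x = 5: [0↦5, 1↦0, 2↦2, 3↦0, 4↦5, 5↦6, 6↦3, 7↦7, 8↦7, 9↦3, 10↦6]  zeros at y ∈ {1, 3}
  x = 6: [0↦3, 1↦0, 2↦4, 3↦4, 4↦0, 5↦3, 6↦2, 7↦8, 8↦10, 9↦8, 10↦2]  zeros at y ∈ {1, 4}
  x = 7: [0↦3, 1↦2, 2↦8, 3↦10, 4↦8, 5↦2, 6↦3, 7↦0, 8↦4, 9↦4, 10↦0]  zeros at y ∈ {7, 10}
  x = 8: [0↦5, 1↦6, 2↦3, 3↦7, 4↦7, 5↦3, 6↦6, 7↦5, 8↦0, 9↦2, 10↦0]  zeros at y ∈ {8, 10}
  x = 9: [0↦9, 1↦1, 2↦0, 3↦6, 4↦8, 5↦6, 6↦0, 7↦1, 8↦9, 9↦2, 10↦2]  zeros at y ∈ {2, 6}
  x = 10: [0↦4, 1↦9, 2↦10, 3↦7, 4↦0, 5↦0, 6↦7, 7↦10, 8↦9, 9↦4, 10↦6]  zeros at y ∈ {4, 5}
Collecting zeros: affine points = {(0, 2), (0, 8), (1, 0), (2, 3), (2, 9), (3, 6), (3, 7), (4, 5), (4, 9), (5, 1), (5, 3), (6, 1), (6, 4), (7, 7), (7, 10), (8, 8), (8, 10), (9, 2), (9, 6), (10, 4), (10, 5)}.
Total count |C(F_11)_aff| = 21.


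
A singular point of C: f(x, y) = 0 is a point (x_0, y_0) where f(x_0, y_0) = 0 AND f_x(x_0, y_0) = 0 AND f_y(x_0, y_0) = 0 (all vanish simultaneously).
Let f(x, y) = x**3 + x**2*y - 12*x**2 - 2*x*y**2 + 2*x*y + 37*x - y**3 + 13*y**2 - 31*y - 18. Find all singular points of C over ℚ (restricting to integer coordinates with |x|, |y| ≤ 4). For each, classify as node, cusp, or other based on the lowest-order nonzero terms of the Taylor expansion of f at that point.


Singular points: {(3, 2)}; classification: node.

Compute partial derivatives:
  f_x = 3*x**2 + 2*x*y - 24*x - 2*y**2 + 2*y + 37.
  f_y = x**2 - 4*x*y + 2*x - 3*y**2 + 26*y - 31.
Scan x_0 ∈ {−4, ..., 4}. For each x_0, f_y(x_0, y) is a polynomial in y; find its integer roots y ∈ {−4, ..., 4}, then test f_x and f at those candidates.
  x = -4: f_y(-4, y) = -3*y**2 + 42*y - 23; no integer root y with |y| ≤ 4.
  x = -3: f_y(-3, y) = -3*y**2 + 38*y - 28; no integer root y with |y| ≤ 4.
  x = -2: f_y(-2, y) = -3*y**2 + 34*y - 31; vanishes at y ∈ {1}. (-2, 1): f_x = 93 ≠ 0.
  x = -1: f_y(-1, y) = -3*y**2 + 30*y - 32; no integer root y with |y| ≤ 4.
  x = 0: f_y(0, y) = -3*y**2 + 26*y - 31; no integer root y with |y| ≤ 4.
  x = 1: f_y(1, y) = -3*y**2 + 22*y - 28; no integer root y with |y| ≤ 4.
  x = 2: f_y(2, y) = -3*y**2 + 18*y - 23; no integer root y with |y| ≤ 4.
  x = 3: f_y(3, y) = -3*y**2 + 14*y - 16; vanishes at y ∈ {2}. (3, 2): f_x = 0, f = 0 — SINGULAR.
  x = 4: f_y(4, y) = -3*y**2 + 10*y - 7; vanishes at y ∈ {1}. (4, 1): f_x = -3 ≠ 0.
Only singular point on the grid: (3, 2).
Classify: substitute x = 3 + u, y = 2 + v and expand: f = u**3 + u**2*v - u**2 - 2*u*v**2 - v**3 + v**2.
No constant or linear terms (consistent with a singular point). Quadratic part: -u**2 + v**2. Cubic part: u**3 + u**2*v - 2*u*v**2 - v**3.
The quadratic part v**2 - u**2 = (v − u)(v + u) splits into two distinct linear factors, so there are two distinct tangent lines y − 2 = ±(x − 3) — this is a node (ordinary double point).
Classification: node.


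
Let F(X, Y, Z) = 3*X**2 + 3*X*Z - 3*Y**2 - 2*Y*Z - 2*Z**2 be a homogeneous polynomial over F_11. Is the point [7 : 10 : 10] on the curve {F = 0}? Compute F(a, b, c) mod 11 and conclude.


F(7,10,10) ≡ 9 (mod 11); P is NOT on the curve.

Evaluate F(7, 10, 10) term-by-term (mod 11).
  3*X**2 ↦ 3·49·1·1 = 147
  3*X*Z ↦ 3·7·1·10 = 210
  -3*Y**2 ↦ -3·1·100·1 = -300
  -2*Y*Z ↦ -2·1·10·10 = -200
  -2*Z**2 ↦ -2·1·1·100 = -200
Sum: F(7, 10, 10) = (147) + (210) + (-300) + (-200) + (-200) = -343.
Reducing mod 11: -343 ≡ 9 (mod 11).
Since F(a, b, c) ≡ 9 ≠ 0 (mod 11), P does NOT lie on the curve.


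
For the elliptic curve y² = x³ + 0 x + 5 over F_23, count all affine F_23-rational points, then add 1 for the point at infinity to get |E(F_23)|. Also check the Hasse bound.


Affine points = {(1, 11), (1, 12), (2, 6), (2, 17), (3, 3), (3, 20), (4, 0), (7, 7), (7, 16), (10, 4), (10, 19), (11, 5), (11, 18), (12, 10), (12, 13), (14, 9), (14, 14), (18, 8), (18, 15), (20, 1), (20, 22), (22, 2), (22, 21)}; affine count = 23; |E(F_23)| = 24.

Discriminant check: Δ ∝ 4a³ + 27b² = 4·0³ + 27·5² = 4·0 + 27·25 ≡ 8 (mod 23). Nonzero ⇒ E is nonsingular.
For each x ∈ F_23, compute rhs = x³ + 0·x + 5 mod 23, then count y ∈ F_23 with y² ≡ rhs.
  x = 0: rhs = 5, matching y values: none (0 points).
  x = 1: rhs = 6, matching y values: 11, 12 (2 points).
  x = 2: rhs = 13, matching y values: 6, 17 (2 points).
  x = 3: rhs = 9, matching y values: 3, 20 (2 points).
  x = 4: rhs = 0, matching y values: 0 (1 points).
  x = 5: rhs = 15, matching y values: none (0 points).
  x = 6: rhs = 14, matching y values: none (0 points).
  x = 7: rhs = 3, matching y values: 7, 16 (2 points).
  x = 8: rhs = 11, matching y values: none (0 points).
  x = 9: rhs = 21, matching y values: none (0 points).
  x = 10: rhs = 16, matching y values: 4, 19 (2 points).
  x = 11: rhs = 2, matching y values: 5, 18 (2 points).
  x = 12: rhs = 8, matching y values: 10, 13 (2 points).
  x = 13: rhs = 17, matching y values: none (0 points).
  x = 14: rhs = 12, matching y values: 9, 14 (2 points).
  x = 15: rhs = 22, matching y values: none (0 points).
  x = 16: rhs = 7, matching y values: none (0 points).
  x = 17: rhs = 19, matching y values: none (0 points).
  x = 18: rhs = 18, matching y values: 8, 15 (2 points).
  x = 19: rhs = 10, matching y values: none (0 points).
  x = 20: rhs = 1, matching y values: 1, 22 (2 points).
  x = 21: rhs = 20, matching y values: none (0 points).
  x = 22: rhs = 4, matching y values: 2, 21 (2 points).
Total affine count: 23.
Full point count |E(F_23)| = 23 + 1 = 24.
Hasse bound: |24 − (23+1)| = |0| = 0 ≤ 2√23 ≈ 9.5917 ✓.
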